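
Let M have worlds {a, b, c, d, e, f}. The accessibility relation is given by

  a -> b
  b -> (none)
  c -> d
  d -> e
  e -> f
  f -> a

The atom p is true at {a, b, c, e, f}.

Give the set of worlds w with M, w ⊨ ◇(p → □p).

a: successors {b}; p → □p there: b:T. ✓
b: no successors, so ◇(p → □p) fails. ✗
c: successors {d}; p → □p there: d:T. ✓
d: successors {e}; p → □p there: e:T. ✓
e: successors {f}; p → □p there: f:T. ✓
f: successors {a}; p → □p there: a:T. ✓

{a, c, d, e, f}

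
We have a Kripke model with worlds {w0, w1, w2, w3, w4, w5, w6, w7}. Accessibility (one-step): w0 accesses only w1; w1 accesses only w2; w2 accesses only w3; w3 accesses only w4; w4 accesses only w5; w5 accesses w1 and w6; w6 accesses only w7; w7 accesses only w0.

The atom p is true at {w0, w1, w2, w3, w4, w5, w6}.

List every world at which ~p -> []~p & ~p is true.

w0: ~p is F, []~p & ~p is F. ✓
w1: ~p is F, []~p & ~p is F. ✓
w2: ~p is F, []~p & ~p is F. ✓
w3: ~p is F, []~p & ~p is F. ✓
w4: ~p is F, []~p & ~p is F. ✓
w5: ~p is F, []~p & ~p is F. ✓
w6: ~p is F, []~p & ~p is F. ✓
w7: ~p is T, []~p & ~p is F. ✗

{w0, w1, w2, w3, w4, w5, w6}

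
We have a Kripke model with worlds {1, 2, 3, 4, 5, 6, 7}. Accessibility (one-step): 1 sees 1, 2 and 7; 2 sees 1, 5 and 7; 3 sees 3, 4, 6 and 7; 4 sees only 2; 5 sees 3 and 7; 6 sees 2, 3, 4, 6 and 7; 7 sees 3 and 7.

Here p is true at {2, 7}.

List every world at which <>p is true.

{1, 2, 3, 4, 5, 6, 7}

1: successors {1, 2, 7}; p there: 1:F, 2:T, 7:T. ✓
2: successors {1, 5, 7}; p there: 1:F, 5:F, 7:T. ✓
3: successors {3, 4, 6, 7}; p there: 3:F, 4:F, 6:F, 7:T. ✓
4: successors {2}; p there: 2:T. ✓
5: successors {3, 7}; p there: 3:F, 7:T. ✓
6: successors {2, 3, 4, 6, 7}; p there: 2:T, 3:F, 4:F, 6:F, 7:T. ✓
7: successors {3, 7}; p there: 3:F, 7:T. ✓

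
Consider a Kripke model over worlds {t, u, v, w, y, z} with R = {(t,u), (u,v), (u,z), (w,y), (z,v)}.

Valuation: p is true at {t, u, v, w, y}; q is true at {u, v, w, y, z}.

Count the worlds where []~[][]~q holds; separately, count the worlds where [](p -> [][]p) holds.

3 and 6

For []~[][]~q:
t: successors {u}; ~[][]~q there: u:T. ✓
u: successors {v, z}; ~[][]~q there: v:F, z:F. ✗
v: no successors, so []~[][]~q holds vacuously. ✓
w: successors {y}; ~[][]~q there: y:F. ✗
y: no successors, so []~[][]~q holds vacuously. ✓
z: successors {v}; ~[][]~q there: v:F. ✗
— 3 worlds.
For [](p -> [][]p):
t: successors {u}; p -> [][]p there: u:T. ✓
u: successors {v, z}; p -> [][]p there: v:T, z:T. ✓
v: no successors, so [](p -> [][]p) holds vacuously. ✓
w: successors {y}; p -> [][]p there: y:T. ✓
y: no successors, so [](p -> [][]p) holds vacuously. ✓
z: successors {v}; p -> [][]p there: v:T. ✓
— 6 worlds.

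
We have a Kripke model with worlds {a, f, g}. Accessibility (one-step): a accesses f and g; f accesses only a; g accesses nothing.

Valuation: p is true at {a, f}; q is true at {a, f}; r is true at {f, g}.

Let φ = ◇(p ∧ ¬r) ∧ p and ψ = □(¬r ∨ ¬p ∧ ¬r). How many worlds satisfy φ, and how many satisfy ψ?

For ◇(p ∧ ¬r) ∧ p:
a: ◇(p ∧ ¬r) is F, p is T. ✗
f: ◇(p ∧ ¬r) is T, p is T. ✓
g: ◇(p ∧ ¬r) is F, p is F. ✗
— 1 world.
For □(¬r ∨ ¬p ∧ ¬r):
a: successors {f, g}; ¬r ∨ ¬p ∧ ¬r there: f:F, g:F. ✗
f: successors {a}; ¬r ∨ ¬p ∧ ¬r there: a:T. ✓
g: no successors, so □(¬r ∨ ¬p ∧ ¬r) holds vacuously. ✓
— 2 worlds.

1 and 2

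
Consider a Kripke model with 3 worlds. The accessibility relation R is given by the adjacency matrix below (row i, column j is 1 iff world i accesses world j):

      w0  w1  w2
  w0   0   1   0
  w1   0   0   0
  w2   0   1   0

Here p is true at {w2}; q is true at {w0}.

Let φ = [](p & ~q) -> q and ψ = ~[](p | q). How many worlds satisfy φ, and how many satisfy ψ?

For [](p & ~q) -> q:
w0: [](p & ~q) is F, q is T. ✓
w1: [](p & ~q) is T, q is F. ✗
w2: [](p & ~q) is F, q is F. ✓
— 2 worlds.
For ~[](p | q):
w0: [](p | q) is F. ✓
w1: [](p | q) is T. ✗
w2: [](p | q) is F. ✓
— 2 worlds.

2 and 2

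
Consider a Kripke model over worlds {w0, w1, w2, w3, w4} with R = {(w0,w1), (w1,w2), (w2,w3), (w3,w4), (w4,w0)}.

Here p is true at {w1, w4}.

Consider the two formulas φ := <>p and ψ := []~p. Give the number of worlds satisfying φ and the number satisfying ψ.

For <>p:
w0: successors {w1}; p there: w1:T. ✓
w1: successors {w2}; p there: w2:F. ✗
w2: successors {w3}; p there: w3:F. ✗
w3: successors {w4}; p there: w4:T. ✓
w4: successors {w0}; p there: w0:F. ✗
— 2 worlds.
For []~p:
w0: successors {w1}; ~p there: w1:F. ✗
w1: successors {w2}; ~p there: w2:T. ✓
w2: successors {w3}; ~p there: w3:T. ✓
w3: successors {w4}; ~p there: w4:F. ✗
w4: successors {w0}; ~p there: w0:T. ✓
— 3 worlds.

2 and 3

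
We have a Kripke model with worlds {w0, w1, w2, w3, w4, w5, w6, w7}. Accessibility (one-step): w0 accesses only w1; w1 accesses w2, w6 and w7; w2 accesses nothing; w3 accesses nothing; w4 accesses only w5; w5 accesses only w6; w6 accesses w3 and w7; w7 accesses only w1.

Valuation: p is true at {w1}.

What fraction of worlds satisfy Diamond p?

1/4

w0: successors {w1}; p there: w1:T. ✓
w1: successors {w2, w6, w7}; p there: w2:F, w6:F, w7:F. ✗
w2: no successors, so Diamond p fails. ✗
w3: no successors, so Diamond p fails. ✗
w4: successors {w5}; p there: w5:F. ✗
w5: successors {w6}; p there: w6:F. ✗
w6: successors {w3, w7}; p there: w3:F, w7:F. ✗
w7: successors {w1}; p there: w1:T. ✓
That's 2 of 8 worlds, so 2/8 = 1/4.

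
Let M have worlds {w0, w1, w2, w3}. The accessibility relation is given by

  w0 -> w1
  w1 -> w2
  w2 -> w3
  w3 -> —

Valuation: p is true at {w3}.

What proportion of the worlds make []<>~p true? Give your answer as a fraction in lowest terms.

w0: successors {w1}; <>~p there: w1:T. ✓
w1: successors {w2}; <>~p there: w2:F. ✗
w2: successors {w3}; <>~p there: w3:F. ✗
w3: no successors, so []<>~p holds vacuously. ✓
That's 2 of 4 worlds, so 2/4 = 1/2.

1/2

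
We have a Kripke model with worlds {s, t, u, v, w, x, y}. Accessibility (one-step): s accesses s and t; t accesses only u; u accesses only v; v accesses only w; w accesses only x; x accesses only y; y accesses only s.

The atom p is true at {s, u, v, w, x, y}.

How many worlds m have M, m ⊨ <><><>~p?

3

s: successors {s, t}; <><>~p there: s:T, t:F. ✓
t: successors {u}; <><>~p there: u:F. ✗
u: successors {v}; <><>~p there: v:F. ✗
v: successors {w}; <><>~p there: w:F. ✗
w: successors {x}; <><>~p there: x:F. ✗
x: successors {y}; <><>~p there: y:T. ✓
y: successors {s}; <><>~p there: s:T. ✓
Satisfying worlds: {s, x, y}.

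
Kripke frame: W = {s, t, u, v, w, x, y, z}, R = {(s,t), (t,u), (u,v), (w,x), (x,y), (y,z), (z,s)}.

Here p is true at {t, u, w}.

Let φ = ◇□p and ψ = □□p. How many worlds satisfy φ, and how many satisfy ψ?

For ◇□p:
s: successors {t}; □p there: t:T. ✓
t: successors {u}; □p there: u:F. ✗
u: successors {v}; □p there: v:T. ✓
v: no successors, so ◇□p fails. ✗
w: successors {x}; □p there: x:F. ✗
x: successors {y}; □p there: y:F. ✗
y: successors {z}; □p there: z:F. ✗
z: successors {s}; □p there: s:T. ✓
— 3 worlds.
For □□p:
s: successors {t}; □p there: t:T. ✓
t: successors {u}; □p there: u:F. ✗
u: successors {v}; □p there: v:T. ✓
v: no successors, so □□p holds vacuously. ✓
w: successors {x}; □p there: x:F. ✗
x: successors {y}; □p there: y:F. ✗
y: successors {z}; □p there: z:F. ✗
z: successors {s}; □p there: s:T. ✓
— 4 worlds.

3 and 4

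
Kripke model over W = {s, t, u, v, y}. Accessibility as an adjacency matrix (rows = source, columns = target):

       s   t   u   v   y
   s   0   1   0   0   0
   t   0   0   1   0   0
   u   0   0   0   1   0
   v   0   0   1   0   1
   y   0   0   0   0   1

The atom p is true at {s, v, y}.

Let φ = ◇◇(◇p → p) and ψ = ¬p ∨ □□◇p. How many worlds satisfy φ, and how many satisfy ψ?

4 and 5

For ◇◇(◇p → p):
s: successors {t}; ◇(◇p → p) there: t:F. ✗
t: successors {u}; ◇(◇p → p) there: u:T. ✓
u: successors {v}; ◇(◇p → p) there: v:T. ✓
v: successors {u, y}; ◇(◇p → p) there: u:T, y:T. ✓
y: successors {y}; ◇(◇p → p) there: y:T. ✓
— 4 worlds.
For ¬p ∨ □□◇p:
s: ¬p is F, □□◇p is T. ✓
t: ¬p is T, □□◇p is T. ✓
u: ¬p is T, □□◇p is T. ✓
v: ¬p is F, □□◇p is T. ✓
y: ¬p is F, □□◇p is T. ✓
— 5 worlds.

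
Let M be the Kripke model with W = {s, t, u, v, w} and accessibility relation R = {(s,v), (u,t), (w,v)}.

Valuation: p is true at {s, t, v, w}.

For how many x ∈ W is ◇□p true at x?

3

s: successors {v}; □p there: v:T. ✓
t: no successors, so ◇□p fails. ✗
u: successors {t}; □p there: t:T. ✓
v: no successors, so ◇□p fails. ✗
w: successors {v}; □p there: v:T. ✓
Satisfying worlds: {s, u, w}.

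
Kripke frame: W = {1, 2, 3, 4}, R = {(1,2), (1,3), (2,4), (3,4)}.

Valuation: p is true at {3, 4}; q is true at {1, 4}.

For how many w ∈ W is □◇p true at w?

1: successors {2, 3}; ◇p there: 2:T, 3:T. ✓
2: successors {4}; ◇p there: 4:F. ✗
3: successors {4}; ◇p there: 4:F. ✗
4: no successors, so □◇p holds vacuously. ✓
Satisfying worlds: {1, 4}.

2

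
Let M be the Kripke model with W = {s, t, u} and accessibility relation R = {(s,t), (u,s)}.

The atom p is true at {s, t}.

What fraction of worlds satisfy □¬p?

1/3

s: successors {t}; ¬p there: t:F. ✗
t: no successors, so □¬p holds vacuously. ✓
u: successors {s}; ¬p there: s:F. ✗
That's 1 of 3 worlds, so 1/3.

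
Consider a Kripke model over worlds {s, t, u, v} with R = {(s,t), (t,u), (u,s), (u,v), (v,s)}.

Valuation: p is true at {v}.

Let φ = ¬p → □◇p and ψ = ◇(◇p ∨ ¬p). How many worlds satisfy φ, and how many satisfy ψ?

2 and 4

For ¬p → □◇p:
s: ¬p is T, □◇p is F. ✗
t: ¬p is T, □◇p is T. ✓
u: ¬p is T, □◇p is F. ✗
v: ¬p is F, □◇p is F. ✓
— 2 worlds.
For ◇(◇p ∨ ¬p):
s: successors {t}; ◇p ∨ ¬p there: t:T. ✓
t: successors {u}; ◇p ∨ ¬p there: u:T. ✓
u: successors {s, v}; ◇p ∨ ¬p there: s:T, v:F. ✓
v: successors {s}; ◇p ∨ ¬p there: s:T. ✓
— 4 worlds.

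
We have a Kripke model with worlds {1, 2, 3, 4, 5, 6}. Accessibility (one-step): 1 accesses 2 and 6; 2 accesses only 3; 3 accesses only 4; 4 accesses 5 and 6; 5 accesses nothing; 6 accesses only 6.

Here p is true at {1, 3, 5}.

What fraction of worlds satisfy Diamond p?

1/3

1: successors {2, 6}; p there: 2:F, 6:F. ✗
2: successors {3}; p there: 3:T. ✓
3: successors {4}; p there: 4:F. ✗
4: successors {5, 6}; p there: 5:T, 6:F. ✓
5: no successors, so Diamond p fails. ✗
6: successors {6}; p there: 6:F. ✗
That's 2 of 6 worlds, so 2/6 = 1/3.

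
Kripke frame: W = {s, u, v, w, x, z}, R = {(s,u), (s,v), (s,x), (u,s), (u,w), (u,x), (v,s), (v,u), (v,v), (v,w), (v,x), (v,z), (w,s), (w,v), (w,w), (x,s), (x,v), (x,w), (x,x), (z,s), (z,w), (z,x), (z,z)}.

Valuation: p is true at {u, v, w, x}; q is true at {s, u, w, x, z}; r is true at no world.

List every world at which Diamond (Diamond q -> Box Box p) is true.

∅

s: successors {u, v, x}; Diamond q -> Box Box p there: u:F, v:F, x:F. ✗
u: successors {s, w, x}; Diamond q -> Box Box p there: s:F, w:F, x:F. ✗
v: successors {s, u, v, w, x, z}; Diamond q -> Box Box p there: s:F, u:F, v:F, w:F, x:F, z:F. ✗
w: successors {s, v, w}; Diamond q -> Box Box p there: s:F, v:F, w:F. ✗
x: successors {s, v, w, x}; Diamond q -> Box Box p there: s:F, v:F, w:F, x:F. ✗
z: successors {s, w, x, z}; Diamond q -> Box Box p there: s:F, w:F, x:F, z:F. ✗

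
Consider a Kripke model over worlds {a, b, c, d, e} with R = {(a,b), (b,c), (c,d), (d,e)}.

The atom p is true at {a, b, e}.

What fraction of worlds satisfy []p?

a: successors {b}; p there: b:T. ✓
b: successors {c}; p there: c:F. ✗
c: successors {d}; p there: d:F. ✗
d: successors {e}; p there: e:T. ✓
e: no successors, so []p holds vacuously. ✓
That's 3 of 5 worlds, so 3/5.

3/5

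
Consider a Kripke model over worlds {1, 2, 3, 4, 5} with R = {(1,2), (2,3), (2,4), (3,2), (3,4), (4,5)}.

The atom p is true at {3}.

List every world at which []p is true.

1: successors {2}; p there: 2:F. ✗
2: successors {3, 4}; p there: 3:T, 4:F. ✗
3: successors {2, 4}; p there: 2:F, 4:F. ✗
4: successors {5}; p there: 5:F. ✗
5: no successors, so []p holds vacuously. ✓

{5}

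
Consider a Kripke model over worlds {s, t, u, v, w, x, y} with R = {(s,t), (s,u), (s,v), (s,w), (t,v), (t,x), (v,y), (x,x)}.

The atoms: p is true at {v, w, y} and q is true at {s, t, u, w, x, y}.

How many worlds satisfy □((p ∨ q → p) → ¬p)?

4

s: successors {t, u, v, w}; (p ∨ q → p) → ¬p there: t:T, u:T, v:F, w:F. ✗
t: successors {v, x}; (p ∨ q → p) → ¬p there: v:F, x:T. ✗
u: no successors, so □((p ∨ q → p) → ¬p) holds vacuously. ✓
v: successors {y}; (p ∨ q → p) → ¬p there: y:F. ✗
w: no successors, so □((p ∨ q → p) → ¬p) holds vacuously. ✓
x: successors {x}; (p ∨ q → p) → ¬p there: x:T. ✓
y: no successors, so □((p ∨ q → p) → ¬p) holds vacuously. ✓
Satisfying worlds: {u, w, x, y}.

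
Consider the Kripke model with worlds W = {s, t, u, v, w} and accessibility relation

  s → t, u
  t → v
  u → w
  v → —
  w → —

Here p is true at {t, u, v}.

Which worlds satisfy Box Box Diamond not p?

{t, u, v, w}

s: successors {t, u}; Box Diamond not p there: t:F, u:F. ✗
t: successors {v}; Box Diamond not p there: v:T. ✓
u: successors {w}; Box Diamond not p there: w:T. ✓
v: no successors, so Box Box Diamond not p holds vacuously. ✓
w: no successors, so Box Box Diamond not p holds vacuously. ✓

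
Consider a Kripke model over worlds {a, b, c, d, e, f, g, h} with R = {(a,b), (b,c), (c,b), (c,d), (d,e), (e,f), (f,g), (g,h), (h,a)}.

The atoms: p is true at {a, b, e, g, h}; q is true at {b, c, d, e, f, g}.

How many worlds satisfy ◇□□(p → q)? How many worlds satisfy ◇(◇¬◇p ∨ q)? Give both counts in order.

6 and 7

For ◇□□(p → q):
a: successors {b}; □□(p → q) there: b:T. ✓
b: successors {c}; □□(p → q) there: c:T. ✓
c: successors {b, d}; □□(p → q) there: b:T, d:T. ✓
d: successors {e}; □□(p → q) there: e:T. ✓
e: successors {f}; □□(p → q) there: f:F. ✗
f: successors {g}; □□(p → q) there: g:F. ✗
g: successors {h}; □□(p → q) there: h:T. ✓
h: successors {a}; □□(p → q) there: a:T. ✓
— 6 worlds.
For ◇(◇¬◇p ∨ q):
a: successors {b}; ◇¬◇p ∨ q there: b:T. ✓
b: successors {c}; ◇¬◇p ∨ q there: c:T. ✓
c: successors {b, d}; ◇¬◇p ∨ q there: b:T, d:T. ✓
d: successors {e}; ◇¬◇p ∨ q there: e:T. ✓
e: successors {f}; ◇¬◇p ∨ q there: f:T. ✓
f: successors {g}; ◇¬◇p ∨ q there: g:T. ✓
g: successors {h}; ◇¬◇p ∨ q there: h:F. ✗
h: successors {a}; ◇¬◇p ∨ q there: a:T. ✓
— 7 worlds.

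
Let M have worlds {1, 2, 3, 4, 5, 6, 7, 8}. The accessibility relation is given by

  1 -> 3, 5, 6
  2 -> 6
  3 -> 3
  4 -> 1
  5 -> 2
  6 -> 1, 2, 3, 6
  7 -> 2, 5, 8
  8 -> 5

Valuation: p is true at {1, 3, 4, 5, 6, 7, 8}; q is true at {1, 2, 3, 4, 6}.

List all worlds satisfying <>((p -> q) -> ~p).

{1, 5, 6, 7, 8}

1: successors {3, 5, 6}; (p -> q) -> ~p there: 3:F, 5:T, 6:F. ✓
2: successors {6}; (p -> q) -> ~p there: 6:F. ✗
3: successors {3}; (p -> q) -> ~p there: 3:F. ✗
4: successors {1}; (p -> q) -> ~p there: 1:F. ✗
5: successors {2}; (p -> q) -> ~p there: 2:T. ✓
6: successors {1, 2, 3, 6}; (p -> q) -> ~p there: 1:F, 2:T, 3:F, 6:F. ✓
7: successors {2, 5, 8}; (p -> q) -> ~p there: 2:T, 5:T, 8:T. ✓
8: successors {5}; (p -> q) -> ~p there: 5:T. ✓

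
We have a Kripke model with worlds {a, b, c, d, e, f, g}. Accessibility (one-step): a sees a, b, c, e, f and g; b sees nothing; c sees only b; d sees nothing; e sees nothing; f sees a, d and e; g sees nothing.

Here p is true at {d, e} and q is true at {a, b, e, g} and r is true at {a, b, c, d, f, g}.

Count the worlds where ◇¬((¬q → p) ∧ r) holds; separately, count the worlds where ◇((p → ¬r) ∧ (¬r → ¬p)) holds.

2 and 3

For ◇¬((¬q → p) ∧ r):
a: successors {a, b, c, e, f, g}; ¬((¬q → p) ∧ r) there: a:F, b:F, c:T, e:T, f:T, g:F. ✓
b: no successors, so ◇¬((¬q → p) ∧ r) fails. ✗
c: successors {b}; ¬((¬q → p) ∧ r) there: b:F. ✗
d: no successors, so ◇¬((¬q → p) ∧ r) fails. ✗
e: no successors, so ◇¬((¬q → p) ∧ r) fails. ✗
f: successors {a, d, e}; ¬((¬q → p) ∧ r) there: a:F, d:F, e:T. ✓
g: no successors, so ◇¬((¬q → p) ∧ r) fails. ✗
— 2 worlds.
For ◇((p → ¬r) ∧ (¬r → ¬p)):
a: successors {a, b, c, e, f, g}; (p → ¬r) ∧ (¬r → ¬p) there: a:T, b:T, c:T, e:F, f:T, g:T. ✓
b: no successors, so ◇((p → ¬r) ∧ (¬r → ¬p)) fails. ✗
c: successors {b}; (p → ¬r) ∧ (¬r → ¬p) there: b:T. ✓
d: no successors, so ◇((p → ¬r) ∧ (¬r → ¬p)) fails. ✗
e: no successors, so ◇((p → ¬r) ∧ (¬r → ¬p)) fails. ✗
f: successors {a, d, e}; (p → ¬r) ∧ (¬r → ¬p) there: a:T, d:F, e:F. ✓
g: no successors, so ◇((p → ¬r) ∧ (¬r → ¬p)) fails. ✗
— 3 worlds.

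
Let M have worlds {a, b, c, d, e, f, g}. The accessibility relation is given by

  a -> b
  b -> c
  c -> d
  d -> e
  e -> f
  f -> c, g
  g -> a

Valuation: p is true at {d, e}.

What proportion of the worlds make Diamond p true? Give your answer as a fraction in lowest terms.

a: successors {b}; p there: b:F. ✗
b: successors {c}; p there: c:F. ✗
c: successors {d}; p there: d:T. ✓
d: successors {e}; p there: e:T. ✓
e: successors {f}; p there: f:F. ✗
f: successors {c, g}; p there: c:F, g:F. ✗
g: successors {a}; p there: a:F. ✗
That's 2 of 7 worlds, so 2/7.

2/7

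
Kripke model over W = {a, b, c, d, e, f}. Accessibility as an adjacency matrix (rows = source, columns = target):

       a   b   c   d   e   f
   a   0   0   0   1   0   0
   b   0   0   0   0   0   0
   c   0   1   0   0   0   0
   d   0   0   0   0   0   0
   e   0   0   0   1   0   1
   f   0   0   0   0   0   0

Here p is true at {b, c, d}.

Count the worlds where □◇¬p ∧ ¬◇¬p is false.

a: □◇¬p is F, ¬◇¬p is T. ✗
b: □◇¬p is T, ¬◇¬p is T. ✓
c: □◇¬p is F, ¬◇¬p is T. ✗
d: □◇¬p is T, ¬◇¬p is T. ✓
e: □◇¬p is F, ¬◇¬p is F. ✗
f: □◇¬p is T, ¬◇¬p is T. ✓
Satisfying worlds: {b, d, f}.
So □◇¬p ∧ ¬◇¬p fails at the other 3 worlds.

3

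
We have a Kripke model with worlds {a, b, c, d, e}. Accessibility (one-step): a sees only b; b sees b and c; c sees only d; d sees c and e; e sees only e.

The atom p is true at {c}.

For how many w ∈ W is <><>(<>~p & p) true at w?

3

a: successors {b}; <>(<>~p & p) there: b:T. ✓
b: successors {b, c}; <>(<>~p & p) there: b:T, c:F. ✓
c: successors {d}; <>(<>~p & p) there: d:T. ✓
d: successors {c, e}; <>(<>~p & p) there: c:F, e:F. ✗
e: successors {e}; <>(<>~p & p) there: e:F. ✗
Satisfying worlds: {a, b, c}.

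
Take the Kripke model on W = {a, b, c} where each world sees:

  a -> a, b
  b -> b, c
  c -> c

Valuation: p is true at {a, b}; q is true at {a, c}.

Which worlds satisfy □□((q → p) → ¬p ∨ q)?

a: successors {a, b}; □((q → p) → ¬p ∨ q) there: a:F, b:F. ✗
b: successors {b, c}; □((q → p) → ¬p ∨ q) there: b:F, c:T. ✗
c: successors {c}; □((q → p) → ¬p ∨ q) there: c:T. ✓

{c}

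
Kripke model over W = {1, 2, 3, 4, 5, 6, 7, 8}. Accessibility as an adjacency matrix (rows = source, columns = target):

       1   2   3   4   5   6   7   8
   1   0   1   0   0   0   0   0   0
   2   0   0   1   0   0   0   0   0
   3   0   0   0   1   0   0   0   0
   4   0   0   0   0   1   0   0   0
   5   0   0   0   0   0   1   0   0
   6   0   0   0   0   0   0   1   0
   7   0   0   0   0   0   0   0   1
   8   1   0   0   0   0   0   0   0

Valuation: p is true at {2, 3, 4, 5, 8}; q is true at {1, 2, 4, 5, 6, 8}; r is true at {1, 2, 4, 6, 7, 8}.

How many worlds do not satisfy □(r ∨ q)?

1: successors {2}; r ∨ q there: 2:T. ✓
2: successors {3}; r ∨ q there: 3:F. ✗
3: successors {4}; r ∨ q there: 4:T. ✓
4: successors {5}; r ∨ q there: 5:T. ✓
5: successors {6}; r ∨ q there: 6:T. ✓
6: successors {7}; r ∨ q there: 7:T. ✓
7: successors {8}; r ∨ q there: 8:T. ✓
8: successors {1}; r ∨ q there: 1:T. ✓
Satisfying worlds: {1, 3, 4, 5, 6, 7, 8}.
So □(r ∨ q) fails at the other 1 world.

1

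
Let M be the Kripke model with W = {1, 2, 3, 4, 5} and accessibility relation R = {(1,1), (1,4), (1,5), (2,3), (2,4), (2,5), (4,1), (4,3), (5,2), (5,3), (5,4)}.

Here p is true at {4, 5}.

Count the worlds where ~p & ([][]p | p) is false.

4

1: ~p is T, [][]p | p is F. ✗
2: ~p is T, [][]p | p is F. ✗
3: ~p is T, [][]p | p is T. ✓
4: ~p is F, [][]p | p is T. ✗
5: ~p is F, [][]p | p is T. ✗
Satisfying worlds: {3}.
So ~p & ([][]p | p) fails at the other 4 worlds.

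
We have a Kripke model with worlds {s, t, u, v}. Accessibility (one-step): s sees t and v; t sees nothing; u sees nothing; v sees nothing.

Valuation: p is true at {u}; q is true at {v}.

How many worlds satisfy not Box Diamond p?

1

s: Box Diamond p is F. ✓
t: Box Diamond p is T. ✗
u: Box Diamond p is T. ✗
v: Box Diamond p is T. ✗
Satisfying worlds: {s}.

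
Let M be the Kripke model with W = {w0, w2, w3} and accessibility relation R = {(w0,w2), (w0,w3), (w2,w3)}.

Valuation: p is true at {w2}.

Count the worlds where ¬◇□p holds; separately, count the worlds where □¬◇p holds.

1 and 3

For ¬◇□p:
w0: ◇□p is T. ✗
w2: ◇□p is T. ✗
w3: ◇□p is F. ✓
— 1 world.
For □¬◇p:
w0: successors {w2, w3}; ¬◇p there: w2:T, w3:T. ✓
w2: successors {w3}; ¬◇p there: w3:T. ✓
w3: no successors, so □¬◇p holds vacuously. ✓
— 3 worlds.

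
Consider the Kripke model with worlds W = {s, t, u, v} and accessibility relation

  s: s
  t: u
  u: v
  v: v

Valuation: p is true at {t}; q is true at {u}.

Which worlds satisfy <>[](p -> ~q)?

s: successors {s}; [](p -> ~q) there: s:T. ✓
t: successors {u}; [](p -> ~q) there: u:T. ✓
u: successors {v}; [](p -> ~q) there: v:T. ✓
v: successors {v}; [](p -> ~q) there: v:T. ✓

{s, t, u, v}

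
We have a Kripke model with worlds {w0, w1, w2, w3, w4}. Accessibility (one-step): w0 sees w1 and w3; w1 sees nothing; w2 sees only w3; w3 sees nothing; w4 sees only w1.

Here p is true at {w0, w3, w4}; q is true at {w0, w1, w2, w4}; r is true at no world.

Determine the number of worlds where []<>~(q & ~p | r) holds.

w0: successors {w1, w3}; <>~(q & ~p | r) there: w1:F, w3:F. ✗
w1: no successors, so []<>~(q & ~p | r) holds vacuously. ✓
w2: successors {w3}; <>~(q & ~p | r) there: w3:F. ✗
w3: no successors, so []<>~(q & ~p | r) holds vacuously. ✓
w4: successors {w1}; <>~(q & ~p | r) there: w1:F. ✗
Satisfying worlds: {w1, w3}.

2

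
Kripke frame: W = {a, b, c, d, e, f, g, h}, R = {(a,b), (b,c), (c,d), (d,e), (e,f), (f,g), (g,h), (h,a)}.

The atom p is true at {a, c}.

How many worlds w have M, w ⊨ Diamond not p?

a: successors {b}; not p there: b:T. ✓
b: successors {c}; not p there: c:F. ✗
c: successors {d}; not p there: d:T. ✓
d: successors {e}; not p there: e:T. ✓
e: successors {f}; not p there: f:T. ✓
f: successors {g}; not p there: g:T. ✓
g: successors {h}; not p there: h:T. ✓
h: successors {a}; not p there: a:F. ✗
Satisfying worlds: {a, c, d, e, f, g}.

6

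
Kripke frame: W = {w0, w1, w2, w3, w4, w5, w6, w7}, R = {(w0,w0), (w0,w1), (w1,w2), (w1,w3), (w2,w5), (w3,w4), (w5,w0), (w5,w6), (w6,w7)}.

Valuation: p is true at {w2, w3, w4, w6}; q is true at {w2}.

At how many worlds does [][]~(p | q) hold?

w0: successors {w0, w1}; []~(p | q) there: w0:T, w1:F. ✗
w1: successors {w2, w3}; []~(p | q) there: w2:T, w3:F. ✗
w2: successors {w5}; []~(p | q) there: w5:F. ✗
w3: successors {w4}; []~(p | q) there: w4:T. ✓
w4: no successors, so [][]~(p | q) holds vacuously. ✓
w5: successors {w0, w6}; []~(p | q) there: w0:T, w6:T. ✓
w6: successors {w7}; []~(p | q) there: w7:T. ✓
w7: no successors, so [][]~(p | q) holds vacuously. ✓
Satisfying worlds: {w3, w4, w5, w6, w7}.

5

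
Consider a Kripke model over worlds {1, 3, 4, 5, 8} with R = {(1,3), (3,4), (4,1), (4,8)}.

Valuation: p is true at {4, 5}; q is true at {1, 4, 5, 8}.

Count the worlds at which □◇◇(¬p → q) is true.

1: successors {3}; ◇◇(¬p → q) there: 3:T. ✓
3: successors {4}; ◇◇(¬p → q) there: 4:F. ✗
4: successors {1, 8}; ◇◇(¬p → q) there: 1:T, 8:F. ✗
5: no successors, so □◇◇(¬p → q) holds vacuously. ✓
8: no successors, so □◇◇(¬p → q) holds vacuously. ✓
Satisfying worlds: {1, 5, 8}.

3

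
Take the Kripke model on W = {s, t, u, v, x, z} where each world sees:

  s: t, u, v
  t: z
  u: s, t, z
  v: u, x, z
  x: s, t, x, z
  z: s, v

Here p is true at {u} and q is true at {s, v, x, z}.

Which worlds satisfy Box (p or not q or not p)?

s: successors {t, u, v}; p or not q or not p there: t:T, u:T, v:T. ✓
t: successors {z}; p or not q or not p there: z:T. ✓
u: successors {s, t, z}; p or not q or not p there: s:T, t:T, z:T. ✓
v: successors {u, x, z}; p or not q or not p there: u:T, x:T, z:T. ✓
x: successors {s, t, x, z}; p or not q or not p there: s:T, t:T, x:T, z:T. ✓
z: successors {s, v}; p or not q or not p there: s:T, v:T. ✓

{s, t, u, v, x, z}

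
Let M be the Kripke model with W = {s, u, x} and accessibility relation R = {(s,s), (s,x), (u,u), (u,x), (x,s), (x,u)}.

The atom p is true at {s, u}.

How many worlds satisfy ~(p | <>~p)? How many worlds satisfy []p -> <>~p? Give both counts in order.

1 and 2

For ~(p | <>~p):
s: p | <>~p is T. ✗
u: p | <>~p is T. ✗
x: p | <>~p is F. ✓
— 1 world.
For []p -> <>~p:
s: []p is F, <>~p is T. ✓
u: []p is F, <>~p is T. ✓
x: []p is T, <>~p is F. ✗
— 2 worlds.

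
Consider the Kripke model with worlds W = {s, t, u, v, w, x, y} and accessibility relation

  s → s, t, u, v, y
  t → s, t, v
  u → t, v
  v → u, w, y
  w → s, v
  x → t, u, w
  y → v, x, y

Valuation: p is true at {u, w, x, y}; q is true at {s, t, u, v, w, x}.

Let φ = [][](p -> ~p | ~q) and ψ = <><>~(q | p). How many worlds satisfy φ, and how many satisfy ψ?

1 and 0

For [][](p -> ~p | ~q):
s: successors {s, t, u, v, y}; [](p -> ~p | ~q) there: s:F, t:T, u:T, v:F, y:F. ✗
t: successors {s, t, v}; [](p -> ~p | ~q) there: s:F, t:T, v:F. ✗
u: successors {t, v}; [](p -> ~p | ~q) there: t:T, v:F. ✗
v: successors {u, w, y}; [](p -> ~p | ~q) there: u:T, w:T, y:F. ✗
w: successors {s, v}; [](p -> ~p | ~q) there: s:F, v:F. ✗
x: successors {t, u, w}; [](p -> ~p | ~q) there: t:T, u:T, w:T. ✓
y: successors {v, x, y}; [](p -> ~p | ~q) there: v:F, x:F, y:F. ✗
— 1 world.
For <><>~(q | p):
s: successors {s, t, u, v, y}; <>~(q | p) there: s:F, t:F, u:F, v:F, y:F. ✗
t: successors {s, t, v}; <>~(q | p) there: s:F, t:F, v:F. ✗
u: successors {t, v}; <>~(q | p) there: t:F, v:F. ✗
v: successors {u, w, y}; <>~(q | p) there: u:F, w:F, y:F. ✗
w: successors {s, v}; <>~(q | p) there: s:F, v:F. ✗
x: successors {t, u, w}; <>~(q | p) there: t:F, u:F, w:F. ✗
y: successors {v, x, y}; <>~(q | p) there: v:F, x:F, y:F. ✗
— 0 worlds.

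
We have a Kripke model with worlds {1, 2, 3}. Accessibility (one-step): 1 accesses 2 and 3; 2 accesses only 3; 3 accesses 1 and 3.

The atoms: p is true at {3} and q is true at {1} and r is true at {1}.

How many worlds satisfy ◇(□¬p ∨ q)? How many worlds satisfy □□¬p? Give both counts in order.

1 and 0

For ◇(□¬p ∨ q):
1: successors {2, 3}; □¬p ∨ q there: 2:F, 3:F. ✗
2: successors {3}; □¬p ∨ q there: 3:F. ✗
3: successors {1, 3}; □¬p ∨ q there: 1:T, 3:F. ✓
— 1 world.
For □□¬p:
1: successors {2, 3}; □¬p there: 2:F, 3:F. ✗
2: successors {3}; □¬p there: 3:F. ✗
3: successors {1, 3}; □¬p there: 1:F, 3:F. ✗
— 0 worlds.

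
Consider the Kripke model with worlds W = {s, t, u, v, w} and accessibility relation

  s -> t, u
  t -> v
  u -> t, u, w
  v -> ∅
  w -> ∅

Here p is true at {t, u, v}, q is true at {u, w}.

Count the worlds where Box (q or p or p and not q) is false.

0

s: successors {t, u}; q or p or p and not q there: t:T, u:T. ✓
t: successors {v}; q or p or p and not q there: v:T. ✓
u: successors {t, u, w}; q or p or p and not q there: t:T, u:T, w:T. ✓
v: no successors, so Box (q or p or p and not q) holds vacuously. ✓
w: no successors, so Box (q or p or p and not q) holds vacuously. ✓
Satisfying worlds: {s, t, u, v, w}.
So Box (q or p or p and not q) fails at the other 0 worlds.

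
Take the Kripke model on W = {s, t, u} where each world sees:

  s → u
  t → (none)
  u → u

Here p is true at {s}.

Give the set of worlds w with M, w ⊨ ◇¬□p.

s: successors {u}; ¬□p there: u:T. ✓
t: no successors, so ◇¬□p fails. ✗
u: successors {u}; ¬□p there: u:T. ✓

{s, u}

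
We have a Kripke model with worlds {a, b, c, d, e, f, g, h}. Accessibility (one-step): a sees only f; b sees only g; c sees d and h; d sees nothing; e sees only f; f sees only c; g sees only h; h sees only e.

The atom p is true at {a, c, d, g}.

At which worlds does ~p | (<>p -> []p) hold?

{a, b, d, e, f, g, h}

a: ~p is F, <>p -> []p is T. ✓
b: ~p is T, <>p -> []p is T. ✓
c: ~p is F, <>p -> []p is F. ✗
d: ~p is F, <>p -> []p is T. ✓
e: ~p is T, <>p -> []p is T. ✓
f: ~p is T, <>p -> []p is T. ✓
g: ~p is F, <>p -> []p is T. ✓
h: ~p is T, <>p -> []p is T. ✓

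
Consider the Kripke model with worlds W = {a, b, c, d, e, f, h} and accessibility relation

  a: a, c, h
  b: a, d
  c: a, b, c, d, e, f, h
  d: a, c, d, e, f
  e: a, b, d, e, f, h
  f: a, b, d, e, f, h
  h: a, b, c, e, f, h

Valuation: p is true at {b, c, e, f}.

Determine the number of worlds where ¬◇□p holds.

a: ◇□p is F. ✓
b: ◇□p is F. ✓
c: ◇□p is F. ✓
d: ◇□p is F. ✓
e: ◇□p is F. ✓
f: ◇□p is F. ✓
h: ◇□p is F. ✓
Satisfying worlds: {a, b, c, d, e, f, h}.

7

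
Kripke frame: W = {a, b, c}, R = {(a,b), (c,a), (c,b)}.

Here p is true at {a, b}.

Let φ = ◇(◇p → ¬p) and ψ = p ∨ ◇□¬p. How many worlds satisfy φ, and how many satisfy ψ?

For ◇(◇p → ¬p):
a: successors {b}; ◇p → ¬p there: b:T. ✓
b: no successors, so ◇(◇p → ¬p) fails. ✗
c: successors {a, b}; ◇p → ¬p there: a:F, b:T. ✓
— 2 worlds.
For p ∨ ◇□¬p:
a: p is T, ◇□¬p is T. ✓
b: p is T, ◇□¬p is F. ✓
c: p is F, ◇□¬p is T. ✓
— 3 worlds.

2 and 3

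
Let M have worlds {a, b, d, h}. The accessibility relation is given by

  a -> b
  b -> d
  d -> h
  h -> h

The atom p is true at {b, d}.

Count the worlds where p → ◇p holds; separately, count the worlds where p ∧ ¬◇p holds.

For p → ◇p:
a: p is F, ◇p is T. ✓
b: p is T, ◇p is T. ✓
d: p is T, ◇p is F. ✗
h: p is F, ◇p is F. ✓
— 3 worlds.
For p ∧ ¬◇p:
a: p is F, ¬◇p is F. ✗
b: p is T, ¬◇p is F. ✗
d: p is T, ¬◇p is T. ✓
h: p is F, ¬◇p is T. ✗
— 1 world.

3 and 1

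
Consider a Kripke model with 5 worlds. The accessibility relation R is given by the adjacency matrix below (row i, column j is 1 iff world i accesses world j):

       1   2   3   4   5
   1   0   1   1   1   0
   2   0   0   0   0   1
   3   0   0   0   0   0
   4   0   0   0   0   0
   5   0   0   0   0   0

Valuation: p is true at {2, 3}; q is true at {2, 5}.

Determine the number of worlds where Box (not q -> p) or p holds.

1: Box (not q -> p) is F, p is F. ✗
2: Box (not q -> p) is T, p is T. ✓
3: Box (not q -> p) is T, p is T. ✓
4: Box (not q -> p) is T, p is F. ✓
5: Box (not q -> p) is T, p is F. ✓
Satisfying worlds: {2, 3, 4, 5}.

4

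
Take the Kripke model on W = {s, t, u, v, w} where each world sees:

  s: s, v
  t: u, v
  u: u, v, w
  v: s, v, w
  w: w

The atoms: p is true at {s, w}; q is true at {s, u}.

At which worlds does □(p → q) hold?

{s, t}

s: successors {s, v}; p → q there: s:T, v:T. ✓
t: successors {u, v}; p → q there: u:T, v:T. ✓
u: successors {u, v, w}; p → q there: u:T, v:T, w:F. ✗
v: successors {s, v, w}; p → q there: s:T, v:T, w:F. ✗
w: successors {w}; p → q there: w:F. ✗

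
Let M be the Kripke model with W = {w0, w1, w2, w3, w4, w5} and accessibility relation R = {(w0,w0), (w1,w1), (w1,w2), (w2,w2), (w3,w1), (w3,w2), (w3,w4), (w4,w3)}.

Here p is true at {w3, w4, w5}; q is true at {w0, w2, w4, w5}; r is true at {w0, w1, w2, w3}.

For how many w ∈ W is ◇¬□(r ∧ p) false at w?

1

w0: successors {w0}; ¬□(r ∧ p) there: w0:T. ✓
w1: successors {w1, w2}; ¬□(r ∧ p) there: w1:T, w2:T. ✓
w2: successors {w2}; ¬□(r ∧ p) there: w2:T. ✓
w3: successors {w1, w2, w4}; ¬□(r ∧ p) there: w1:T, w2:T, w4:F. ✓
w4: successors {w3}; ¬□(r ∧ p) there: w3:T. ✓
w5: no successors, so ◇¬□(r ∧ p) fails. ✗
Satisfying worlds: {w0, w1, w2, w3, w4}.
So ◇¬□(r ∧ p) fails at the other 1 world.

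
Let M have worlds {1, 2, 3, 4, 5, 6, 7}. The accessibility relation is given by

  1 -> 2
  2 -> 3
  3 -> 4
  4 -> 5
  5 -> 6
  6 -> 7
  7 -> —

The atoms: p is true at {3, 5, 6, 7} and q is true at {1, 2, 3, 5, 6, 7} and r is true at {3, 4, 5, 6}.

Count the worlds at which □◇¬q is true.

2

1: successors {2}; ◇¬q there: 2:F. ✗
2: successors {3}; ◇¬q there: 3:T. ✓
3: successors {4}; ◇¬q there: 4:F. ✗
4: successors {5}; ◇¬q there: 5:F. ✗
5: successors {6}; ◇¬q there: 6:F. ✗
6: successors {7}; ◇¬q there: 7:F. ✗
7: no successors, so □◇¬q holds vacuously. ✓
Satisfying worlds: {2, 7}.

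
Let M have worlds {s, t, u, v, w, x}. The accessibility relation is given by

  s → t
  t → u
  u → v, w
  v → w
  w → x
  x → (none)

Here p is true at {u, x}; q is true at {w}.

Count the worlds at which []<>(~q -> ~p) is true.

s: successors {t}; <>(~q -> ~p) there: t:F. ✗
t: successors {u}; <>(~q -> ~p) there: u:T. ✓
u: successors {v, w}; <>(~q -> ~p) there: v:T, w:F. ✗
v: successors {w}; <>(~q -> ~p) there: w:F. ✗
w: successors {x}; <>(~q -> ~p) there: x:F. ✗
x: no successors, so []<>(~q -> ~p) holds vacuously. ✓
Satisfying worlds: {t, x}.

2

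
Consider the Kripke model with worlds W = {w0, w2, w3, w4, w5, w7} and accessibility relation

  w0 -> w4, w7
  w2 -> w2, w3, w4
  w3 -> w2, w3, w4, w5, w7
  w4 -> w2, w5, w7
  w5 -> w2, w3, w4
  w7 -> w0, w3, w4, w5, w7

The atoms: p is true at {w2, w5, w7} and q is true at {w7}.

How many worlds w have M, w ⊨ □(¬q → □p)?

1

w0: successors {w4, w7}; ¬q → □p there: w4:T, w7:T. ✓
w2: successors {w2, w3, w4}; ¬q → □p there: w2:F, w3:F, w4:T. ✗
w3: successors {w2, w3, w4, w5, w7}; ¬q → □p there: w2:F, w3:F, w4:T, w5:F, w7:T. ✗
w4: successors {w2, w5, w7}; ¬q → □p there: w2:F, w5:F, w7:T. ✗
w5: successors {w2, w3, w4}; ¬q → □p there: w2:F, w3:F, w4:T. ✗
w7: successors {w0, w3, w4, w5, w7}; ¬q → □p there: w0:F, w3:F, w4:T, w5:F, w7:T. ✗
Satisfying worlds: {w0}.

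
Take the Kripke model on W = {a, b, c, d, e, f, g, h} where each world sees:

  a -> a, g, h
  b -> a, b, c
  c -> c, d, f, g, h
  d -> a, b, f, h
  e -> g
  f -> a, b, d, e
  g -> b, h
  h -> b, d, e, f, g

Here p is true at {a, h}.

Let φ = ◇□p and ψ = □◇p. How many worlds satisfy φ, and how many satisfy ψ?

For ◇□p:
a: successors {a, g, h}; □p there: a:F, g:F, h:F. ✗
b: successors {a, b, c}; □p there: a:F, b:F, c:F. ✗
c: successors {c, d, f, g, h}; □p there: c:F, d:F, f:F, g:F, h:F. ✗
d: successors {a, b, f, h}; □p there: a:F, b:F, f:F, h:F. ✗
e: successors {g}; □p there: g:F. ✗
f: successors {a, b, d, e}; □p there: a:F, b:F, d:F, e:F. ✗
g: successors {b, h}; □p there: b:F, h:F. ✗
h: successors {b, d, e, f, g}; □p there: b:F, d:F, e:F, f:F, g:F. ✗
— 0 worlds.
For □◇p:
a: successors {a, g, h}; ◇p there: a:T, g:T, h:F. ✗
b: successors {a, b, c}; ◇p there: a:T, b:T, c:T. ✓
c: successors {c, d, f, g, h}; ◇p there: c:T, d:T, f:T, g:T, h:F. ✗
d: successors {a, b, f, h}; ◇p there: a:T, b:T, f:T, h:F. ✗
e: successors {g}; ◇p there: g:T. ✓
f: successors {a, b, d, e}; ◇p there: a:T, b:T, d:T, e:F. ✗
g: successors {b, h}; ◇p there: b:T, h:F. ✗
h: successors {b, d, e, f, g}; ◇p there: b:T, d:T, e:F, f:T, g:T. ✗
— 2 worlds.

0 and 2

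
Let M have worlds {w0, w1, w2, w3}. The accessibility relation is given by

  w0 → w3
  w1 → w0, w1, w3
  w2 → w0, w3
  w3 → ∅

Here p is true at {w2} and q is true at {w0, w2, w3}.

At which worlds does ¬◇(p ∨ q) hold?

{w3}

w0: ◇(p ∨ q) is T. ✗
w1: ◇(p ∨ q) is T. ✗
w2: ◇(p ∨ q) is T. ✗
w3: ◇(p ∨ q) is F. ✓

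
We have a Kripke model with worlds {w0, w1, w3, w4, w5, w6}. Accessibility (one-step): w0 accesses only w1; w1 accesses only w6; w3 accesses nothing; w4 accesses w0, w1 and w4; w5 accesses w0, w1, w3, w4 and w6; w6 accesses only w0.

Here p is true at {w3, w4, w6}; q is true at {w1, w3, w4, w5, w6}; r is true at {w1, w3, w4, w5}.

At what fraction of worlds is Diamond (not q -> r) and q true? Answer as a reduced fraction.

1/2

w0: Diamond (not q -> r) is T, q is F. ✗
w1: Diamond (not q -> r) is T, q is T. ✓
w3: Diamond (not q -> r) is F, q is T. ✗
w4: Diamond (not q -> r) is T, q is T. ✓
w5: Diamond (not q -> r) is T, q is T. ✓
w6: Diamond (not q -> r) is F, q is T. ✗
That's 3 of 6 worlds, so 3/6 = 1/2.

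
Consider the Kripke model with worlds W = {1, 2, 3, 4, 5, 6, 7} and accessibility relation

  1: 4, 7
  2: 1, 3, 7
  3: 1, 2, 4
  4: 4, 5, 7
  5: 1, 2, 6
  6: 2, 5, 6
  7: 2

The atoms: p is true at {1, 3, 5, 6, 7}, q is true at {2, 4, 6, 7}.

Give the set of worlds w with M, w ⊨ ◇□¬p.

1: successors {4, 7}; □¬p there: 4:F, 7:T. ✓
2: successors {1, 3, 7}; □¬p there: 1:F, 3:F, 7:T. ✓
3: successors {1, 2, 4}; □¬p there: 1:F, 2:F, 4:F. ✗
4: successors {4, 5, 7}; □¬p there: 4:F, 5:F, 7:T. ✓
5: successors {1, 2, 6}; □¬p there: 1:F, 2:F, 6:F. ✗
6: successors {2, 5, 6}; □¬p there: 2:F, 5:F, 6:F. ✗
7: successors {2}; □¬p there: 2:F. ✗

{1, 2, 4}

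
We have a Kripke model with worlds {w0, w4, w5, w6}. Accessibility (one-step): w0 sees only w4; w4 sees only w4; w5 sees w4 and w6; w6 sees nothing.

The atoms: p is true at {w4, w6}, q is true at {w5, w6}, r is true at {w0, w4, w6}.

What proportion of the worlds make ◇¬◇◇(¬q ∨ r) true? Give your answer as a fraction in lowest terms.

w0: successors {w4}; ¬◇◇(¬q ∨ r) there: w4:F. ✗
w4: successors {w4}; ¬◇◇(¬q ∨ r) there: w4:F. ✗
w5: successors {w4, w6}; ¬◇◇(¬q ∨ r) there: w4:F, w6:T. ✓
w6: no successors, so ◇¬◇◇(¬q ∨ r) fails. ✗
That's 1 of 4 worlds, so 1/4.

1/4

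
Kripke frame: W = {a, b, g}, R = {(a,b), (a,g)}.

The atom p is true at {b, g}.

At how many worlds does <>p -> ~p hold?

3

a: <>p is T, ~p is T. ✓
b: <>p is F, ~p is F. ✓
g: <>p is F, ~p is F. ✓
Satisfying worlds: {a, b, g}.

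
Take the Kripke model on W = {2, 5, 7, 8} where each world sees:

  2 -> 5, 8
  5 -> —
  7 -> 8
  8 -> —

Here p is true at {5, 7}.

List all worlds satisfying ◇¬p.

2: successors {5, 8}; ¬p there: 5:F, 8:T. ✓
5: no successors, so ◇¬p fails. ✗
7: successors {8}; ¬p there: 8:T. ✓
8: no successors, so ◇¬p fails. ✗

{2, 7}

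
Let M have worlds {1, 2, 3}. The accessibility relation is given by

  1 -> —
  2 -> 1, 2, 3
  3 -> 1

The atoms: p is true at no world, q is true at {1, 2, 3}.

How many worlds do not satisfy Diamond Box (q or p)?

1

1: no successors, so Diamond Box (q or p) fails. ✗
2: successors {1, 2, 3}; Box (q or p) there: 1:T, 2:T, 3:T. ✓
3: successors {1}; Box (q or p) there: 1:T. ✓
Satisfying worlds: {2, 3}.
So Diamond Box (q or p) fails at the other 1 world.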